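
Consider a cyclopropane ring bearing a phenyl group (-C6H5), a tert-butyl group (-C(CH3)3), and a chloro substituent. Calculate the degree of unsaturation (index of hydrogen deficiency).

5

Atom tally by fragment:
  cyclopropane ring core → C:3 H:6
  (− 3 ring H displaced by substituents)
  + C6H5 → C:6 H:5
  + C(CH3)3 → C:4 H:9
  + Cl → Cl:1
Element totals:
  C: 13
  H: 17
  Cl: 1
Molecular formula: C13H17Cl.
DoU = (2C + 2 + N − H − X) / 2 = (2·13 + 2 + 0 − 17 − 1) / 2 = 5.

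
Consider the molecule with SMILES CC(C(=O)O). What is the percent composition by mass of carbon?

48.64%

Atom tally by fragment:
  CH3 → C:1 H:3
  CH2COOH → C:2 H:3 O:2
Element totals:
  C: 3
  H: 6
  O: 2
Molecular formula: C3H6O2.
Molar mass = 74.079 g/mol.
Mass from C: 3 × 12.011 = 36.033 g/mol.
%C = 36.033 / 74.079 × 100 = 48.64%.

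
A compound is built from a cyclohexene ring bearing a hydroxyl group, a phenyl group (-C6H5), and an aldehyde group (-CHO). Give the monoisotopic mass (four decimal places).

202.0994

Atom tally by fragment:
  cyclohexene ring core → C:6 H:10
  (− 3 ring H displaced by substituents)
  + OH → O:1 H:1
  + C6H5 → C:6 H:5
  + CHO → C:1 H:1 O:1
Element totals:
  C: 13
  H: 14
  O: 2
Molecular formula: C13H14O2.
  M = 13(12.0) + 14(1.007825) + 2(15.994915)
    = 156.000000 + 14.109550 + 31.989830 = 202.099380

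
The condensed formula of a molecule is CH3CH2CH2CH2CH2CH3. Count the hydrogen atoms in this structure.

14

Atom tally by fragment:
  CH3 → C:1 H:3
  CH2 → C:1 H:2
  CH2 → C:1 H:2
  CH2 → C:1 H:2
  CH2 → C:1 H:2
  CH3 → C:1 H:3
Element totals:
  C: 6
  H: 14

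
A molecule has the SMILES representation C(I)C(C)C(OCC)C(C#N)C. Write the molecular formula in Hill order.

C9H16INO

Atom tally by fragment:
  ICH2 → C:1 H:2 I:1
  CH(CH3) → C:2 H:4
  CH(OC2H5) → C:3 H:6 O:1
  CH(CN) → C:2 H:1 N:1
  CH3 → C:1 H:3
Element totals:
  C: 9
  H: 16
  I: 1
  N: 1
  O: 1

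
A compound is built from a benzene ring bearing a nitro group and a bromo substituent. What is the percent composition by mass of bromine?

Atom tally by fragment:
  benzene ring core → C:6 H:6
  (− 2 ring H displaced by substituents)
  + NO2 → N:1 O:2
  + Br → Br:1
Element totals:
  C: 6
  H: 4
  Br: 1
  N: 1
  O: 2
Molecular formula: C6H4BrNO2.
Molar mass = 202.007 g/mol.
Mass from Br: 1 × 79.904 = 79.904 g/mol.
%Br = 79.904 / 202.007 × 100 = 39.56%.

39.56%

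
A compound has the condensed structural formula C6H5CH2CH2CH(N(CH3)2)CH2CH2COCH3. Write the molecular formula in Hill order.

Atom tally by fragment:
  C6H5CH2 → C:7 H:7
  CH2 → C:1 H:2
  CH(N(CH3)2) → C:3 H:7 N:1
  CH2 → C:1 H:2
  CH2COCH3 → C:3 H:5 O:1
Element totals:
  C: 15
  H: 23
  N: 1
  O: 1

C15H23NO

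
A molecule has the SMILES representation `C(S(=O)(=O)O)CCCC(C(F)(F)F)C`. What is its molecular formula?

C7H13F3O3S

Atom tally by fragment:
  HO3SCH2 → C:1 H:3 S:1 O:3
  CH2 → C:1 H:2
  CH2 → C:1 H:2
  CH2 → C:1 H:2
  CH(CF3) → C:2 H:1 F:3
  CH3 → C:1 H:3
Element totals:
  C: 7
  H: 13
  F: 3
  O: 3
  S: 1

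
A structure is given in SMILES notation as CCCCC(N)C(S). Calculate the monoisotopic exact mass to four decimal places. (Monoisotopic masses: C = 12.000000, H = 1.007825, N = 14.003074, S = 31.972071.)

Atom tally by fragment:
  CH3 → C:1 H:3
  CH2 → C:1 H:2
  CH2 → C:1 H:2
  CH2 → C:1 H:2
  CH(NH2) → C:1 H:3 N:1
  CH2SH → C:1 H:3 S:1
Element totals:
  C: 6
  H: 15
  N: 1
  S: 1
Molecular formula: C6H15NS.
  M = 6(12.0) + 15(1.007825) + 14.003074 + 31.972071
    = 72.000000 + 15.117375 + 14.003074 + 31.972071 = 133.092520

133.0925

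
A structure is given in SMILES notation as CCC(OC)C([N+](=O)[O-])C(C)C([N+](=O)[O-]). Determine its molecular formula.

Atom tally by fragment:
  CH3 → C:1 H:3
  CH2 → C:1 H:2
  CH(OCH3) → C:2 H:4 O:1
  CH(NO2) → C:1 H:1 N:1 O:2
  CH(CH3) → C:2 H:4
  CH2NO2 → C:1 H:2 N:1 O:2
Element totals:
  C: 8
  H: 16
  N: 2
  O: 5

C8H16N2O5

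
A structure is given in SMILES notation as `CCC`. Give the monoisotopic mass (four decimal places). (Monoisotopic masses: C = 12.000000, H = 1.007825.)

Atom tally by fragment:
  CH3 → C:1 H:3
  CH2 → C:1 H:2
  CH3 → C:1 H:3
Element totals:
  C: 3
  H: 8
Molecular formula: C3H8.
  M = 3(12.0) + 8(1.007825)
    = 36.000000 + 8.062600 = 44.062600

44.0626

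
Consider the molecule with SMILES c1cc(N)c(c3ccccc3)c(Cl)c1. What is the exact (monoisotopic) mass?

Atom tally by fragment:
  benzene ring core → C:6 H:6
  (− 3 ring H displaced by substituents)
  + NH2 → N:1 H:2
  + C6H5 → C:6 H:5
  + Cl → Cl:1
Element totals:
  C: 12
  H: 10
  Cl: 1
  N: 1
Molecular formula: C12H10ClN.
  M = 12(12.0) + 10(1.007825) + 34.968853 + 14.003074
    = 144.000000 + 10.078250 + 34.968853 + 14.003074 = 203.050177

203.0502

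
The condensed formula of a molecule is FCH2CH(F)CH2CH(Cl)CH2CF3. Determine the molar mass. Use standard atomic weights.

Element totals:
  C: 6
  H: 8
  Cl: 1
  F: 5
Molecular formula: C6H8ClF5.
  M = 6(12.011) + 8(1.008) + 35.45 + 5(18.998)
    = 72.066 + 8.064 + 35.450 + 94.990 = 210.570

210.57 g/mol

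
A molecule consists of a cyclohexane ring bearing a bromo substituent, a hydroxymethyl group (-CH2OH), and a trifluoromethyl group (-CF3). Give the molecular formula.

Atom tally by fragment:
  cyclohexane ring core → C:6 H:12
  (− 3 ring H displaced by substituents)
  + Br → Br:1
  + CH2OH → C:1 H:3 O:1
  + CF3 → C:1 F:3
Element totals:
  C: 8
  H: 12
  Br: 1
  F: 3
  O: 1

C8H12BrF3O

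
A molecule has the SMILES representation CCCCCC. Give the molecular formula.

C6H14

Atom tally by fragment:
  CH3 → C:1 H:3
  CH2 → C:1 H:2
  CH2 → C:1 H:2
  CH2 → C:1 H:2
  CH2 → C:1 H:2
  CH3 → C:1 H:3
Element totals:
  C: 6
  H: 14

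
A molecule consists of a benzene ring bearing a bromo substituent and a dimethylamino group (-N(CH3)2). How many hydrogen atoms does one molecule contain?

10

Atom tally by fragment:
  benzene ring core → C:6 H:6
  (− 2 ring H displaced by substituents)
  + Br → Br:1
  + N(CH3)2 → N:1 C:2 H:6
Element totals:
  C: 8
  H: 10
  Br: 1
  N: 1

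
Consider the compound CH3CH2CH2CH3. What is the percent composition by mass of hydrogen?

17.34%

Atom tally by fragment:
  CH3 → C:1 H:3
  CH2 → C:1 H:2
  CH2 → C:1 H:2
  CH3 → C:1 H:3
Element totals:
  C: 4
  H: 10
Molecular formula: C4H10.
Molar mass = 58.124 g/mol.
Mass from H: 10 × 1.008 = 10.080 g/mol.
%H = 10.080 / 58.124 × 100 = 17.34%.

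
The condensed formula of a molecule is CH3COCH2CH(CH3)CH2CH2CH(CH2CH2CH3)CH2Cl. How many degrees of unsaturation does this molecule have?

Element totals:
  C: 12
  H: 23
  Cl: 1
  O: 1
Molecular formula: C12H23ClO.
DoU = (2C + 2 + N − H − X) / 2 = (2·12 + 2 + 0 − 23 − 1) / 2 = 1.

1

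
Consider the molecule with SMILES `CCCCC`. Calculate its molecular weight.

Atom tally by fragment:
  CH3 → C:1 H:3
  CH2 → C:1 H:2
  CH2 → C:1 H:2
  CH2 → C:1 H:2
  CH3 → C:1 H:3
Element totals:
  C: 5
  H: 12
Molecular formula: C5H12.
  M = 5(12.011) + 12(1.008)
    = 60.055 + 12.096 = 72.151

72.15 g/mol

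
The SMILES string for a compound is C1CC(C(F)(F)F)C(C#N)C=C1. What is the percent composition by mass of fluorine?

Atom tally by fragment:
  cyclohexene ring core → C:6 H:10
  (− 2 ring H displaced by substituents)
  + CF3 → C:1 F:3
  + CN → C:1 N:1
Element totals:
  C: 8
  H: 8
  F: 3
  N: 1
Molecular formula: C8H8F3N.
Molar mass = 175.153 g/mol.
Mass from F: 3 × 18.998 = 56.994 g/mol.
%F = 56.994 / 175.153 × 100 = 32.54%.

32.54%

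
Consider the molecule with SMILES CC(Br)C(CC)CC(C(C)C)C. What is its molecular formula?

C11H23Br

Atom tally by fragment:
  CH3 → C:1 H:3
  CH(Br) → C:1 H:1 Br:1
  CH(C2H5) → C:3 H:6
  CH2 → C:1 H:2
  CH(CH(CH3)2) → C:4 H:8
  CH3 → C:1 H:3
Element totals:
  C: 11
  H: 23
  Br: 1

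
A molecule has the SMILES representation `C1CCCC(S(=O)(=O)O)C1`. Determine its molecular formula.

Atom tally by fragment:
  cyclohexane ring core → C:6 H:12
  (− 1 ring H displaced by substituents)
  + SO3H → S:1 O:3 H:1
Element totals:
  C: 6
  H: 12
  O: 3
  S: 1

C6H12O3S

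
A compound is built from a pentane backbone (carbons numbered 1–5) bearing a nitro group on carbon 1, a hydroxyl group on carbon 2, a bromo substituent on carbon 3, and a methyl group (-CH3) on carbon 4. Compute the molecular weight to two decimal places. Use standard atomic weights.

226.07 g/mol

Atom tally by fragment:
  O2NCH2 → C:1 H:2 N:1 O:2
  CH(OH) → C:1 H:2 O:1
  CH(Br) → C:1 H:1 Br:1
  CH(CH3) → C:2 H:4
  CH3 → C:1 H:3
Element totals:
  C: 6
  H: 12
  Br: 1
  N: 1
  O: 3
Molecular formula: C6H12BrNO3.
  M = 6(12.011) + 12(1.008) + 79.904 + 14.007 + 3(15.999)
    = 72.066 + 12.096 + 79.904 + 14.007 + 47.997 = 226.070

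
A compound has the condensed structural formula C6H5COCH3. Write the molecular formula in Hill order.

Element totals:
  C: 8
  H: 8
  O: 1

C8H8O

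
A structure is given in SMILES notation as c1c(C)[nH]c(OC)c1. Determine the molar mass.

Atom tally by fragment:
  pyrrole ring core → C:4 H:5 N:1
  (− 2 ring H displaced by substituents)
  + CH3 → C:1 H:3
  + OCH3 → C:1 H:3 O:1
Element totals:
  C: 6
  H: 9
  N: 1
  O: 1
Molecular formula: C6H9NO.
  M = 6(12.011) + 9(1.008) + 14.007 + 15.999
    = 72.066 + 9.072 + 14.007 + 15.999 = 111.144

111.14 g/mol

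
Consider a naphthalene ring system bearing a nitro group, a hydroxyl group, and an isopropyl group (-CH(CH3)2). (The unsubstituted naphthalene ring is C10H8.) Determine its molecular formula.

C13H13NO3

Atom tally by fragment:
  naphthalene ring system core → C:10 H:8
  (− 3 ring H displaced by substituents)
  + NO2 → N:1 O:2
  + OH → O:1 H:1
  + CH(CH3)2 → C:3 H:7
Element totals:
  C: 13
  H: 13
  N: 1
  O: 3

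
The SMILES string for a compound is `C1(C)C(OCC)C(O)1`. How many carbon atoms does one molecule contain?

6

Atom tally by fragment:
  cyclopropane ring core → C:3 H:6
  (− 3 ring H displaced by substituents)
  + CH3 → C:1 H:3
  + OC2H5 → C:2 H:5 O:1
  + OH → O:1 H:1
Element totals:
  C: 6
  H: 12
  O: 2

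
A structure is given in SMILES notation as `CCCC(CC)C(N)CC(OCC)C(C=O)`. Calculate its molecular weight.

Atom tally by fragment:
  CH3 → C:1 H:3
  CH2 → C:1 H:2
  CH2 → C:1 H:2
  CH(C2H5) → C:3 H:6
  CH(NH2) → C:1 H:3 N:1
  CH2 → C:1 H:2
  CH(OC2H5) → C:3 H:6 O:1
  CH2CHO → C:2 H:3 O:1
Element totals:
  C: 13
  H: 27
  N: 1
  O: 2
Molecular formula: C13H27NO2.
  M = 13(12.011) + 27(1.008) + 14.007 + 2(15.999)
    = 156.143 + 27.216 + 14.007 + 31.998 = 229.364

229.36 g/mol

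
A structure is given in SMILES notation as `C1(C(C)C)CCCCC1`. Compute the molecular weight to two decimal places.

Atom tally by fragment:
  cyclohexane ring core → C:6 H:12
  (− 1 ring H displaced by substituents)
  + CH(CH3)2 → C:3 H:7
Element totals:
  C: 9
  H: 18
Molecular formula: C9H18.
  M = 9(12.011) + 18(1.008)
    = 108.099 + 18.144 = 126.243

126.24 g/mol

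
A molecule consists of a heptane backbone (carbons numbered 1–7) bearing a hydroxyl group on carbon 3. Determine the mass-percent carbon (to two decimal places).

72.35%

Atom tally by fragment:
  CH3 → C:1 H:3
  CH2 → C:1 H:2
  CH(OH) → C:1 H:2 O:1
  CH2 → C:1 H:2
  CH2 → C:1 H:2
  CH2 → C:1 H:2
  CH3 → C:1 H:3
Element totals:
  C: 7
  H: 16
  O: 1
Molecular formula: C7H16O.
Molar mass = 116.204 g/mol.
Mass from C: 7 × 12.011 = 84.077 g/mol.
%C = 84.077 / 116.204 × 100 = 72.35%.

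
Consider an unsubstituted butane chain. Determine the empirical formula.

C2H5

Atom tally by fragment:
  CH3 → C:1 H:3
  CH2 → C:1 H:2
  CH2 → C:1 H:2
  CH3 → C:1 H:3
Element totals:
  C: 4
  H: 10
Molecular formula: C4H10.
gcd of subscripts = 2; dividing each by 2:
  C: 4/2 = 2
  H: 10/2 = 5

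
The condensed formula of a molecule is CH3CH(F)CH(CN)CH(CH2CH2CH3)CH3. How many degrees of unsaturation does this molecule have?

2

Element totals:
  C: 9
  H: 16
  F: 1
  N: 1
Molecular formula: C9H16FN.
DoU = (2C + 2 + N − H − X) / 2 = (2·9 + 2 + 1 − 16 − 1) / 2 = 2.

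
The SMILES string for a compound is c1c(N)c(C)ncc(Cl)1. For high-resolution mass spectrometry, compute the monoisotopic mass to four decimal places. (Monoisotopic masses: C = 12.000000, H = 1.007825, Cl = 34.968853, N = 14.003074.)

Atom tally by fragment:
  pyridine ring core → C:5 H:5 N:1
  (− 3 ring H displaced by substituents)
  + NH2 → N:1 H:2
  + CH3 → C:1 H:3
  + Cl → Cl:1
Element totals:
  C: 6
  H: 7
  Cl: 1
  N: 2
Molecular formula: C6H7ClN2.
  M = 6(12.0) + 7(1.007825) + 34.968853 + 2(14.003074)
    = 72.000000 + 7.054775 + 34.968853 + 28.006148 = 142.029776

142.0298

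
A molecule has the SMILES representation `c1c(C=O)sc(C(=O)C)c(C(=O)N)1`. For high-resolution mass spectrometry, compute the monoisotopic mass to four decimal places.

Atom tally by fragment:
  thiophene ring core → C:4 H:4 S:1
  (− 3 ring H displaced by substituents)
  + CHO → C:1 H:1 O:1
  + COCH3 → C:2 H:3 O:1
  + CONH2 → C:1 H:2 O:1 N:1
Element totals:
  C: 8
  H: 7
  N: 1
  O: 3
  S: 1
Molecular formula: C8H7NO3S.
  M = 8(12.0) + 7(1.007825) + 14.003074 + 3(15.994915) + 31.972071
    = 96.000000 + 7.054775 + 14.003074 + 47.984745 + 31.972071 = 197.014665

197.0147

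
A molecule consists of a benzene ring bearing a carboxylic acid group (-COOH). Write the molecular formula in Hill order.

Atom tally by fragment:
  benzene ring core → C:6 H:6
  (− 1 ring H displaced by substituents)
  + COOH → C:1 H:1 O:2
Element totals:
  C: 7
  H: 6
  O: 2

C7H6O2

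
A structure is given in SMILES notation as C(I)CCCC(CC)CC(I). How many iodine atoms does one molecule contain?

Atom tally by fragment:
  ICH2 → C:1 H:2 I:1
  CH2 → C:1 H:2
  CH2 → C:1 H:2
  CH2 → C:1 H:2
  CH(C2H5) → C:3 H:6
  CH2 → C:1 H:2
  CH2I → C:1 H:2 I:1
Element totals:
  C: 9
  H: 18
  I: 2

2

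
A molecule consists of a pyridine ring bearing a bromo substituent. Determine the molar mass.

158.00 g/mol

Atom tally by fragment:
  pyridine ring core → C:5 H:5 N:1
  (− 1 ring H displaced by substituents)
  + Br → Br:1
Element totals:
  C: 5
  H: 4
  Br: 1
  N: 1
Molecular formula: C5H4BrN.
  M = 5(12.011) + 4(1.008) + 79.904 + 14.007
    = 60.055 + 4.032 + 79.904 + 14.007 = 157.998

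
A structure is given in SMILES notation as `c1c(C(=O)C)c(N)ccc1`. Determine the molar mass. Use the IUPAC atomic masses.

Atom tally by fragment:
  benzene ring core → C:6 H:6
  (− 2 ring H displaced by substituents)
  + COCH3 → C:2 H:3 O:1
  + NH2 → N:1 H:2
Element totals:
  C: 8
  H: 9
  N: 1
  O: 1
Molecular formula: C8H9NO.
  M = 8(12.011) + 9(1.008) + 14.007 + 15.999
    = 96.088 + 9.072 + 14.007 + 15.999 = 135.166

135.17 g/mol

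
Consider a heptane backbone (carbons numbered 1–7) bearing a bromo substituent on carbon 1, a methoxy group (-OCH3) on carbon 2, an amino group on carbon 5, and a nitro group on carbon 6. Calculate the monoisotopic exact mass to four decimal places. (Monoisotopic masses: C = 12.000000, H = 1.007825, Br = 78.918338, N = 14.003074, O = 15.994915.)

Atom tally by fragment:
  BrCH2 → C:1 H:2 Br:1
  CH(OCH3) → C:2 H:4 O:1
  CH2 → C:1 H:2
  CH2 → C:1 H:2
  CH(NH2) → C:1 H:3 N:1
  CH(NO2) → C:1 H:1 N:1 O:2
  CH3 → C:1 H:3
Element totals:
  C: 8
  H: 17
  Br: 1
  N: 2
  O: 3
Molecular formula: C8H17BrN2O3.
  M = 8(12.0) + 17(1.007825) + 78.918338 + 2(14.003074) + 3(15.994915)
    = 96.000000 + 17.133025 + 78.918338 + 28.006148 + 47.984745 = 268.042256

268.0423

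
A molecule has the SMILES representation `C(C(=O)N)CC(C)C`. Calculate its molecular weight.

115.18 g/mol

Atom tally by fragment:
  H2NOCCH2 → C:2 H:4 O:1 N:1
  CH2 → C:1 H:2
  CH(CH3) → C:2 H:4
  CH3 → C:1 H:3
Element totals:
  C: 6
  H: 13
  N: 1
  O: 1
Molecular formula: C6H13NO.
  M = 6(12.011) + 13(1.008) + 14.007 + 15.999
    = 72.066 + 13.104 + 14.007 + 15.999 = 115.176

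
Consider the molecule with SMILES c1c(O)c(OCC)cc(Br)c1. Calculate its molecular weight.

Atom tally by fragment:
  benzene ring core → C:6 H:6
  (− 3 ring H displaced by substituents)
  + OH → O:1 H:1
  + OC2H5 → C:2 H:5 O:1
  + Br → Br:1
Element totals:
  C: 8
  H: 9
  Br: 1
  O: 2
Molecular formula: C8H9BrO2.
  M = 8(12.011) + 9(1.008) + 79.904 + 2(15.999)
    = 96.088 + 9.072 + 79.904 + 31.998 = 217.062

217.06 g/mol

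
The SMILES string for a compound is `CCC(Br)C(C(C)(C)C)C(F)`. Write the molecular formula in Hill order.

C9H18BrF

Atom tally by fragment:
  CH3 → C:1 H:3
  CH2 → C:1 H:2
  CH(Br) → C:1 H:1 Br:1
  CH(C(CH3)3) → C:5 H:10
  CH2F → C:1 H:2 F:1
Element totals:
  C: 9
  H: 18
  Br: 1
  F: 1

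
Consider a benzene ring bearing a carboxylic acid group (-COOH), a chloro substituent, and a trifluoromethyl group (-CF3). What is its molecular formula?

Atom tally by fragment:
  benzene ring core → C:6 H:6
  (− 3 ring H displaced by substituents)
  + COOH → C:1 H:1 O:2
  + Cl → Cl:1
  + CF3 → C:1 F:3
Element totals:
  C: 8
  H: 4
  Cl: 1
  F: 3
  O: 2

C8H4ClF3O2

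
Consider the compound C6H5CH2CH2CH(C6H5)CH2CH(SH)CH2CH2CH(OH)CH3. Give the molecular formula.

Element totals:
  C: 21
  H: 28
  O: 1
  S: 1

C21H28OS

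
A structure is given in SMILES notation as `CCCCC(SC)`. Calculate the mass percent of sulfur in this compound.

27.11%

Atom tally by fragment:
  CH3 → C:1 H:3
  CH2 → C:1 H:2
  CH2 → C:1 H:2
  CH2 → C:1 H:2
  CH2SCH3 → C:2 H:5 S:1
Element totals:
  C: 6
  H: 14
  S: 1
Molecular formula: C6H14S.
Molar mass = 118.238 g/mol.
Mass from S: 1 × 32.06 = 32.060 g/mol.
%S = 32.060 / 118.238 × 100 = 27.11%.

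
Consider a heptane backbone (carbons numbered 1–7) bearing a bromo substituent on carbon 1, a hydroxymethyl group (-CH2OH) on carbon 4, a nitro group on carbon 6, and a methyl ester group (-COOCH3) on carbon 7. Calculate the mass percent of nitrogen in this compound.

4.49%

Atom tally by fragment:
  BrCH2 → C:1 H:2 Br:1
  CH2 → C:1 H:2
  CH2 → C:1 H:2
  CH(CH2OH) → C:2 H:4 O:1
  CH2 → C:1 H:2
  CH(NO2) → C:1 H:1 N:1 O:2
  CH2COOCH3 → C:3 H:5 O:2
Element totals:
  C: 10
  H: 18
  Br: 1
  N: 1
  O: 5
Molecular formula: C10H18BrNO5.
Molar mass = 312.160 g/mol.
Mass from N: 1 × 14.007 = 14.007 g/mol.
%N = 14.007 / 312.160 × 100 = 4.49%.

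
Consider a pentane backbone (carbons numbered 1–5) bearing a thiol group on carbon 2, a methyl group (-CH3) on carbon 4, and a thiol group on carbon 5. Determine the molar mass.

Atom tally by fragment:
  CH3 → C:1 H:3
  CH(SH) → C:1 H:2 S:1
  CH2 → C:1 H:2
  CH(CH3) → C:2 H:4
  CH2SH → C:1 H:3 S:1
Element totals:
  C: 6
  H: 14
  S: 2
Molecular formula: C6H14S2.
  M = 6(12.011) + 14(1.008) + 2(32.06)
    = 72.066 + 14.112 + 64.120 = 150.298

150.30 g/mol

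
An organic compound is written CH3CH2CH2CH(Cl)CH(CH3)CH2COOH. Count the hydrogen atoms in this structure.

Element totals:
  C: 8
  H: 15
  Cl: 1
  O: 2

15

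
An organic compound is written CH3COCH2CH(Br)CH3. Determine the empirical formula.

C5H9BrO

Element totals:
  C: 5
  H: 9
  Br: 1
  O: 1
Molecular formula: C5H9BrO.
gcd of subscripts (1, 5, 9, 1) = 1, so the empirical formula equals the molecular formula.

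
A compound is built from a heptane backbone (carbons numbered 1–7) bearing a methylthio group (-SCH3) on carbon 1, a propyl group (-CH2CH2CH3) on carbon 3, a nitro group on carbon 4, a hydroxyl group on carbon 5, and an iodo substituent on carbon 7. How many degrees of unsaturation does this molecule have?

Atom tally by fragment:
  CH3SCH2 → C:2 H:5 S:1
  CH2 → C:1 H:2
  CH(CH2CH2CH3) → C:4 H:8
  CH(NO2) → C:1 H:1 N:1 O:2
  CH(OH) → C:1 H:2 O:1
  CH2 → C:1 H:2
  CH2I → C:1 H:2 I:1
Element totals:
  C: 11
  H: 22
  I: 1
  N: 1
  O: 3
  S: 1
Molecular formula: C11H22INO3S.
DoU = (2C + 2 + N − H − X) / 2 = (2·11 + 2 + 1 − 22 − 1) / 2 = 1.

1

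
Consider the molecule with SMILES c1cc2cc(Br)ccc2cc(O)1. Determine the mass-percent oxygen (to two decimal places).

Atom tally by fragment:
  naphthalene ring system core → C:10 H:8
  (− 2 ring H displaced by substituents)
  + Br → Br:1
  + OH → O:1 H:1
Element totals:
  C: 10
  H: 7
  Br: 1
  O: 1
Molecular formula: C10H7BrO.
Molar mass = 223.069 g/mol.
Mass from O: 1 × 15.999 = 15.999 g/mol.
%O = 15.999 / 223.069 × 100 = 7.17%.

7.17%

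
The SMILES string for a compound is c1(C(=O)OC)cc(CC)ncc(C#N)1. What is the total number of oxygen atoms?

Atom tally by fragment:
  pyridine ring core → C:5 H:5 N:1
  (− 3 ring H displaced by substituents)
  + COOCH3 → C:2 H:3 O:2
  + C2H5 → C:2 H:5
  + CN → C:1 N:1
Element totals:
  C: 10
  H: 10
  N: 2
  O: 2

2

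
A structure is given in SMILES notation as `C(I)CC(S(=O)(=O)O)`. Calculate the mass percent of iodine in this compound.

Atom tally by fragment:
  ICH2 → C:1 H:2 I:1
  CH2 → C:1 H:2
  CH2SO3H → C:1 H:3 S:1 O:3
Element totals:
  C: 3
  H: 7
  I: 1
  O: 3
  S: 1
Molecular formula: C3H7IO3S.
Molar mass = 250.050 g/mol.
Mass from I: 1 × 126.904 = 126.904 g/mol.
%I = 126.904 / 250.050 × 100 = 50.75%.

50.75%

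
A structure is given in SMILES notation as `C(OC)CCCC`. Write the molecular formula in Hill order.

Atom tally by fragment:
  CH3OCH2 → C:2 H:5 O:1
  CH2 → C:1 H:2
  CH2 → C:1 H:2
  CH2 → C:1 H:2
  CH3 → C:1 H:3
Element totals:
  C: 6
  H: 14
  O: 1

C6H14O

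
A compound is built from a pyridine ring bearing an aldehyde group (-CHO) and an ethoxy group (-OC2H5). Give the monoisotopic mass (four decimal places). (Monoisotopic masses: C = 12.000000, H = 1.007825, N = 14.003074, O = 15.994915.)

151.0633

Atom tally by fragment:
  pyridine ring core → C:5 H:5 N:1
  (− 2 ring H displaced by substituents)
  + CHO → C:1 H:1 O:1
  + OC2H5 → C:2 H:5 O:1
Element totals:
  C: 8
  H: 9
  N: 1
  O: 2
Molecular formula: C8H9NO2.
  M = 8(12.0) + 9(1.007825) + 14.003074 + 2(15.994915)
    = 96.000000 + 9.070425 + 14.003074 + 31.989830 = 151.063329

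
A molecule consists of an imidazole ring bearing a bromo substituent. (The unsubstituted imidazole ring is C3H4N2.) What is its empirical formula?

C3H3BrN2

Atom tally by fragment:
  imidazole ring core → C:3 H:4 N:2
  (− 1 ring H displaced by substituents)
  + Br → Br:1
Element totals:
  C: 3
  H: 3
  Br: 1
  N: 2
Molecular formula: C3H3BrN2.
gcd of subscripts (1, 3, 3, 2) = 1, so the empirical formula equals the molecular formula.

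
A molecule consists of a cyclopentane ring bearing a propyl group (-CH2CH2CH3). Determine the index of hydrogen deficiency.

1

Atom tally by fragment:
  cyclopentane ring core → C:5 H:10
  (− 1 ring H displaced by substituents)
  + CH2CH2CH3 → C:3 H:7
Element totals:
  C: 8
  H: 16
Molecular formula: C8H16.
DoU = (2C + 2 + N − H − X) / 2 = (2·8 + 2 + 0 − 16 − 0) / 2 = 1.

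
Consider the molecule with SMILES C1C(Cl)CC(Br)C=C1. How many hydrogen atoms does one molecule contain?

8

Atom tally by fragment:
  cyclohexene ring core → C:6 H:10
  (− 2 ring H displaced by substituents)
  + Cl → Cl:1
  + Br → Br:1
Element totals:
  C: 6
  H: 8
  Br: 1
  Cl: 1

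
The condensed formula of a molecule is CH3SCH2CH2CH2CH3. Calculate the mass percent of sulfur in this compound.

30.76%

Element totals:
  C: 5
  H: 12
  S: 1
Molecular formula: C5H12S.
Molar mass = 104.211 g/mol.
Mass from S: 1 × 32.06 = 32.060 g/mol.
%S = 32.060 / 104.211 × 100 = 30.76%.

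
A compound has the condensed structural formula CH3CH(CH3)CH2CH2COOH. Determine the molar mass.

116.16 g/mol

Atom tally by fragment:
  CH3 → C:1 H:3
  CH(CH3) → C:2 H:4
  CH2 → C:1 H:2
  CH2COOH → C:2 H:3 O:2
Element totals:
  C: 6
  H: 12
  O: 2
Molecular formula: C6H12O2.
  M = 6(12.011) + 12(1.008) + 2(15.999)
    = 72.066 + 12.096 + 31.998 = 116.160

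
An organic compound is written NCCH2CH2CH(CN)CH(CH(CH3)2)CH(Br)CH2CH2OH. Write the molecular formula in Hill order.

C12H19BrN2O

Element totals:
  C: 12
  H: 19
  Br: 1
  N: 2
  O: 1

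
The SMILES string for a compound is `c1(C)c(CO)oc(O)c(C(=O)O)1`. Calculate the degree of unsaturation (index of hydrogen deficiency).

Atom tally by fragment:
  furan ring core → C:4 H:4 O:1
  (− 4 ring H displaced by substituents)
  + CH3 → C:1 H:3
  + CH2OH → C:1 H:3 O:1
  + OH → O:1 H:1
  + COOH → C:1 H:1 O:2
Element totals:
  C: 7
  H: 8
  O: 5
Molecular formula: C7H8O5.
DoU = (2C + 2 + N − H − X) / 2 = (2·7 + 2 + 0 − 8 − 0) / 2 = 4.

4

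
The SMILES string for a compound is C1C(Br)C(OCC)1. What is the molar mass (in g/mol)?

165.03 g/mol

Atom tally by fragment:
  cyclopropane ring core → C:3 H:6
  (− 2 ring H displaced by substituents)
  + Br → Br:1
  + OC2H5 → C:2 H:5 O:1
Element totals:
  C: 5
  H: 9
  Br: 1
  O: 1
Molecular formula: C5H9BrO.
  M = 5(12.011) + 9(1.008) + 79.904 + 15.999
    = 60.055 + 9.072 + 79.904 + 15.999 = 165.030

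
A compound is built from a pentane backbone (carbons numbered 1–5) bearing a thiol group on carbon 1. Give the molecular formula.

C5H12S

Atom tally by fragment:
  HSCH2 → C:1 H:3 S:1
  CH2 → C:1 H:2
  CH2 → C:1 H:2
  CH2 → C:1 H:2
  CH3 → C:1 H:3
Element totals:
  C: 5
  H: 12
  S: 1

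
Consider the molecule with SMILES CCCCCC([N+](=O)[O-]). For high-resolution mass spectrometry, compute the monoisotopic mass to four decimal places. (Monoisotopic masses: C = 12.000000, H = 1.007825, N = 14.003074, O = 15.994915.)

131.0946

Atom tally by fragment:
  CH3 → C:1 H:3
  CH2 → C:1 H:2
  CH2 → C:1 H:2
  CH2 → C:1 H:2
  CH2 → C:1 H:2
  CH2NO2 → C:1 H:2 N:1 O:2
Element totals:
  C: 6
  H: 13
  N: 1
  O: 2
Molecular formula: C6H13NO2.
  M = 6(12.0) + 13(1.007825) + 14.003074 + 2(15.994915)
    = 72.000000 + 13.101725 + 14.003074 + 31.989830 = 131.094629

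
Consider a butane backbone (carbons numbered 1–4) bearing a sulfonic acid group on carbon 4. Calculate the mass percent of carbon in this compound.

Atom tally by fragment:
  CH3 → C:1 H:3
  CH2 → C:1 H:2
  CH2 → C:1 H:2
  CH2SO3H → C:1 H:3 S:1 O:3
Element totals:
  C: 4
  H: 10
  O: 3
  S: 1
Molecular formula: C4H10O3S.
Molar mass = 138.181 g/mol.
Mass from C: 4 × 12.011 = 48.044 g/mol.
%C = 48.044 / 138.181 × 100 = 34.77%.

34.77%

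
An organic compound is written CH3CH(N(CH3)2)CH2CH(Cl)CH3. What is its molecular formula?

Element totals:
  C: 7
  H: 16
  Cl: 1
  N: 1

C7H16ClN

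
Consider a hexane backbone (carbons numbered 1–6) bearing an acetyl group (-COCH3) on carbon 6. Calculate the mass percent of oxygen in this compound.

Atom tally by fragment:
  CH3 → C:1 H:3
  CH2 → C:1 H:2
  CH2 → C:1 H:2
  CH2 → C:1 H:2
  CH2 → C:1 H:2
  CH2COCH3 → C:3 H:5 O:1
Element totals:
  C: 8
  H: 16
  O: 1
Molecular formula: C8H16O.
Molar mass = 128.215 g/mol.
Mass from O: 1 × 15.999 = 15.999 g/mol.
%O = 15.999 / 128.215 × 100 = 12.48%.

12.48%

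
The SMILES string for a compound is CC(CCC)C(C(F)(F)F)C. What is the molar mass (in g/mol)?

168.20 g/mol

Atom tally by fragment:
  CH3 → C:1 H:3
  CH(CH2CH2CH3) → C:4 H:8
  CH(CF3) → C:2 H:1 F:3
  CH3 → C:1 H:3
Element totals:
  C: 8
  H: 15
  F: 3
Molecular formula: C8H15F3.
  M = 8(12.011) + 15(1.008) + 3(18.998)
    = 96.088 + 15.120 + 56.994 = 168.202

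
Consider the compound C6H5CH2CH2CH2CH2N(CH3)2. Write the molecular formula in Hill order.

C12H19N

Element totals:
  C: 12
  H: 19
  N: 1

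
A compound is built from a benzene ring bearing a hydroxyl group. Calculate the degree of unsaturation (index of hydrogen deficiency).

4

Atom tally by fragment:
  benzene ring core → C:6 H:6
  (− 1 ring H displaced by substituents)
  + OH → O:1 H:1
Element totals:
  C: 6
  H: 6
  O: 1
Molecular formula: C6H6O.
DoU = (2C + 2 + N − H − X) / 2 = (2·6 + 2 + 0 − 6 − 0) / 2 = 4.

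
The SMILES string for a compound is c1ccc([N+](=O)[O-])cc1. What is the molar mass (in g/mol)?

123.11 g/mol

Atom tally by fragment:
  benzene ring core → C:6 H:6
  (− 1 ring H displaced by substituents)
  + NO2 → N:1 O:2
Element totals:
  C: 6
  H: 5
  N: 1
  O: 2
Molecular formula: C6H5NO2.
  M = 6(12.011) + 5(1.008) + 14.007 + 2(15.999)
    = 72.066 + 5.040 + 14.007 + 31.998 = 123.111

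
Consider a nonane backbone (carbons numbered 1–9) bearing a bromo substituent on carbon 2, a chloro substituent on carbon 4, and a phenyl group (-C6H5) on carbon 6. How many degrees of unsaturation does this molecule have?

4

Atom tally by fragment:
  CH3 → C:1 H:3
  CH(Br) → C:1 H:1 Br:1
  CH2 → C:1 H:2
  CH(Cl) → C:1 H:1 Cl:1
  CH2 → C:1 H:2
  CH(C6H5) → C:7 H:6
  CH2 → C:1 H:2
  CH2 → C:1 H:2
  CH3 → C:1 H:3
Element totals:
  C: 15
  H: 22
  Br: 1
  Cl: 1
Molecular formula: C15H22BrCl.
DoU = (2C + 2 + N − H − X) / 2 = (2·15 + 2 + 0 − 22 − 2) / 2 = 4.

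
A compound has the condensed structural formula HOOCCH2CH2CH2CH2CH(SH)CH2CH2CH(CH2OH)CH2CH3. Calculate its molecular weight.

248.38 g/mol

Atom tally by fragment:
  HOOCCH2 → C:2 H:3 O:2
  CH2 → C:1 H:2
  CH2 → C:1 H:2
  CH2 → C:1 H:2
  CH(SH) → C:1 H:2 S:1
  CH2 → C:1 H:2
  CH2 → C:1 H:2
  CH(CH2OH) → C:2 H:4 O:1
  CH2 → C:1 H:2
  CH3 → C:1 H:3
Element totals:
  C: 12
  H: 24
  O: 3
  S: 1
Molecular formula: C12H24O3S.
  M = 12(12.011) + 24(1.008) + 3(15.999) + 32.06
    = 144.132 + 24.192 + 47.997 + 32.060 = 248.381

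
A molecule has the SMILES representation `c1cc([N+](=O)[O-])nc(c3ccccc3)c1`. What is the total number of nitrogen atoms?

Atom tally by fragment:
  pyridine ring core → C:5 H:5 N:1
  (− 2 ring H displaced by substituents)
  + NO2 → N:1 O:2
  + C6H5 → C:6 H:5
Element totals:
  C: 11
  H: 8
  N: 2
  O: 2

2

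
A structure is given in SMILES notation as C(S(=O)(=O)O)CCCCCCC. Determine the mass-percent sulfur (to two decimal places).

16.50%

Atom tally by fragment:
  HO3SCH2 → C:1 H:3 S:1 O:3
  CH2 → C:1 H:2
  CH2 → C:1 H:2
  CH2 → C:1 H:2
  CH2 → C:1 H:2
  CH2 → C:1 H:2
  CH2 → C:1 H:2
  CH3 → C:1 H:3
Element totals:
  C: 8
  H: 18
  O: 3
  S: 1
Molecular formula: C8H18O3S.
Molar mass = 194.289 g/mol.
Mass from S: 1 × 32.06 = 32.060 g/mol.
%S = 32.060 / 194.289 × 100 = 16.50%.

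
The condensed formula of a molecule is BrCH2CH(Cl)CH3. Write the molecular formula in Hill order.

Element totals:
  C: 3
  H: 6
  Br: 1
  Cl: 1

C3H6BrCl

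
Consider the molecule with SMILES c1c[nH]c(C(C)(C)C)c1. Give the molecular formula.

Atom tally by fragment:
  pyrrole ring core → C:4 H:5 N:1
  (− 1 ring H displaced by substituents)
  + C(CH3)3 → C:4 H:9
Element totals:
  C: 8
  H: 13
  N: 1

C8H13N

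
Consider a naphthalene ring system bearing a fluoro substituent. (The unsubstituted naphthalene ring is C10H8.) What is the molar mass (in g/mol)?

146.16 g/mol

Atom tally by fragment:
  naphthalene ring system core → C:10 H:8
  (− 1 ring H displaced by substituents)
  + F → F:1
Element totals:
  C: 10
  H: 7
  F: 1
Molecular formula: C10H7F.
  M = 10(12.011) + 7(1.008) + 18.998
    = 120.110 + 7.056 + 18.998 = 146.164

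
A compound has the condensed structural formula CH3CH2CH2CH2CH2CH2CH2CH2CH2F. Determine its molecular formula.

Atom tally by fragment:
  CH3 → C:1 H:3
  CH2 → C:1 H:2
  CH2 → C:1 H:2
  CH2 → C:1 H:2
  CH2 → C:1 H:2
  CH2 → C:1 H:2
  CH2 → C:1 H:2
  CH2 → C:1 H:2
  CH2F → C:1 H:2 F:1
Element totals:
  C: 9
  H: 19
  F: 1

C9H19F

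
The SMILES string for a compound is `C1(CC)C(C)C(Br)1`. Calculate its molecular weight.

163.06 g/mol

Atom tally by fragment:
  cyclopropane ring core → C:3 H:6
  (− 3 ring H displaced by substituents)
  + C2H5 → C:2 H:5
  + CH3 → C:1 H:3
  + Br → Br:1
Element totals:
  C: 6
  H: 11
  Br: 1
Molecular formula: C6H11Br.
  M = 6(12.011) + 11(1.008) + 79.904
    = 72.066 + 11.088 + 79.904 = 163.058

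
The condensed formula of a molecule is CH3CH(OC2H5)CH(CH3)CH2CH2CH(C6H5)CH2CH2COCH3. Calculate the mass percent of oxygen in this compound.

11.02%

Atom tally by fragment:
  CH3 → C:1 H:3
  CH(OC2H5) → C:3 H:6 O:1
  CH(CH3) → C:2 H:4
  CH2 → C:1 H:2
  CH2 → C:1 H:2
  CH(C6H5) → C:7 H:6
  CH2 → C:1 H:2
  CH2COCH3 → C:3 H:5 O:1
Element totals:
  C: 19
  H: 30
  O: 2
Molecular formula: C19H30O2.
Molar mass = 290.447 g/mol.
Mass from O: 2 × 15.999 = 31.998 g/mol.
%O = 31.998 / 290.447 × 100 = 11.02%.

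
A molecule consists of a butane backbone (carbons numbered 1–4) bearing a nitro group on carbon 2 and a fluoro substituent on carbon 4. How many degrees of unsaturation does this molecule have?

Atom tally by fragment:
  CH3 → C:1 H:3
  CH(NO2) → C:1 H:1 N:1 O:2
  CH2 → C:1 H:2
  CH2F → C:1 H:2 F:1
Element totals:
  C: 4
  H: 8
  F: 1
  N: 1
  O: 2
Molecular formula: C4H8FNO2.
DoU = (2C + 2 + N − H − X) / 2 = (2·4 + 2 + 1 − 8 − 1) / 2 = 1.

1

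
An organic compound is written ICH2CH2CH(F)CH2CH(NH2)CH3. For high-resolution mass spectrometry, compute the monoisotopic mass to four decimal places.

Atom tally by fragment:
  ICH2 → C:1 H:2 I:1
  CH2 → C:1 H:2
  CH(F) → C:1 H:1 F:1
  CH2 → C:1 H:2
  CH(NH2) → C:1 H:3 N:1
  CH3 → C:1 H:3
Element totals:
  C: 6
  H: 13
  F: 1
  I: 1
  N: 1
Molecular formula: C6H13FIN.
  M = 6(12.0) + 13(1.007825) + 18.998403 + 126.904472 + 14.003074
    = 72.000000 + 13.101725 + 18.998403 + 126.904472 + 14.003074 = 245.007674

245.0077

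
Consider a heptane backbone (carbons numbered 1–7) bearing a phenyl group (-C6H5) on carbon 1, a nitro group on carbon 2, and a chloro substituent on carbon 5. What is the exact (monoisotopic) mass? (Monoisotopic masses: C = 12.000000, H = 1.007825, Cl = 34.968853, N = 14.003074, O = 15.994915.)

Atom tally by fragment:
  C6H5CH2 → C:7 H:7
  CH(NO2) → C:1 H:1 N:1 O:2
  CH2 → C:1 H:2
  CH2 → C:1 H:2
  CH(Cl) → C:1 H:1 Cl:1
  CH2 → C:1 H:2
  CH3 → C:1 H:3
Element totals:
  C: 13
  H: 18
  Cl: 1
  N: 1
  O: 2
Molecular formula: C13H18ClNO2.
  M = 13(12.0) + 18(1.007825) + 34.968853 + 14.003074 + 2(15.994915)
    = 156.000000 + 18.140850 + 34.968853 + 14.003074 + 31.989830 = 255.102607

255.1026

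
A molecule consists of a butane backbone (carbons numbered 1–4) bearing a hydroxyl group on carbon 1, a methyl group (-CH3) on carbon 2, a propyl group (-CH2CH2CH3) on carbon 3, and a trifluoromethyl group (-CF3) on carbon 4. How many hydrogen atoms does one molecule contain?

Atom tally by fragment:
  HOCH2 → C:1 H:3 O:1
  CH(CH3) → C:2 H:4
  CH(CH2CH2CH3) → C:4 H:8
  CH2CF3 → C:2 H:2 F:3
Element totals:
  C: 9
  H: 17
  F: 3
  O: 1

17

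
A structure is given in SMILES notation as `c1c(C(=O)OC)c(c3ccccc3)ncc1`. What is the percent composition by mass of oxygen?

15.01%

Atom tally by fragment:
  pyridine ring core → C:5 H:5 N:1
  (− 2 ring H displaced by substituents)
  + COOCH3 → C:2 H:3 O:2
  + C6H5 → C:6 H:5
Element totals:
  C: 13
  H: 11
  N: 1
  O: 2
Molecular formula: C13H11NO2.
Molar mass = 213.236 g/mol.
Mass from O: 2 × 15.999 = 31.998 g/mol.
%O = 31.998 / 213.236 × 100 = 15.01%.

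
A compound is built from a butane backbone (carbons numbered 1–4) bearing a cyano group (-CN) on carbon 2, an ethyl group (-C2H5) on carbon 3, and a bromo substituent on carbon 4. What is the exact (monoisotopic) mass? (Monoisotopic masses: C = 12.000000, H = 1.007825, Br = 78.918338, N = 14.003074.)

Atom tally by fragment:
  CH3 → C:1 H:3
  CH(CN) → C:2 H:1 N:1
  CH(C2H5) → C:3 H:6
  CH2Br → C:1 H:2 Br:1
Element totals:
  C: 7
  H: 12
  Br: 1
  N: 1
Molecular formula: C7H12BrN.
  M = 7(12.0) + 12(1.007825) + 78.918338 + 14.003074
    = 84.000000 + 12.093900 + 78.918338 + 14.003074 = 189.015312

189.0153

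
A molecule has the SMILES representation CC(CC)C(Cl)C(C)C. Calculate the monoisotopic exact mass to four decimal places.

148.1019

Atom tally by fragment:
  CH3 → C:1 H:3
  CH(C2H5) → C:3 H:6
  CH(Cl) → C:1 H:1 Cl:1
  CH(CH3) → C:2 H:4
  CH3 → C:1 H:3
Element totals:
  C: 8
  H: 17
  Cl: 1
Molecular formula: C8H17Cl.
  M = 8(12.0) + 17(1.007825) + 34.968853
    = 96.000000 + 17.133025 + 34.968853 = 148.101878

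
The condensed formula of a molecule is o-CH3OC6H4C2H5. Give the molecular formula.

Atom tally by fragment:
  benzene ring core → C:6 H:6
  (− 2 ring H displaced by substituents)
  + OCH3 → C:1 H:3 O:1
  + C2H5 → C:2 H:5
Element totals:
  C: 9
  H: 12
  O: 1

C9H12O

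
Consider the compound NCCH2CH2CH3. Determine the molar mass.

Atom tally by fragment:
  NCCH2 → C:2 H:2 N:1
  CH2 → C:1 H:2
  CH3 → C:1 H:3
Element totals:
  C: 4
  H: 7
  N: 1
Molecular formula: C4H7N.
  M = 4(12.011) + 7(1.008) + 14.007
    = 48.044 + 7.056 + 14.007 = 69.107

69.11 g/mol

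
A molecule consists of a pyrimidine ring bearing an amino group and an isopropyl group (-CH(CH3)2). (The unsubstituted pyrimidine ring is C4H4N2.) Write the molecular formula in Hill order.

Atom tally by fragment:
  pyrimidine ring core → C:4 H:4 N:2
  (− 2 ring H displaced by substituents)
  + NH2 → N:1 H:2
  + CH(CH3)2 → C:3 H:7
Element totals:
  C: 7
  H: 11
  N: 3

C7H11N3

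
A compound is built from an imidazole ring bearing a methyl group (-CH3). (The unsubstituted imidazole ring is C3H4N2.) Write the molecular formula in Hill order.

Atom tally by fragment:
  imidazole ring core → C:3 H:4 N:2
  (− 1 ring H displaced by substituents)
  + CH3 → C:1 H:3
Element totals:
  C: 4
  H: 6
  N: 2

C4H6N2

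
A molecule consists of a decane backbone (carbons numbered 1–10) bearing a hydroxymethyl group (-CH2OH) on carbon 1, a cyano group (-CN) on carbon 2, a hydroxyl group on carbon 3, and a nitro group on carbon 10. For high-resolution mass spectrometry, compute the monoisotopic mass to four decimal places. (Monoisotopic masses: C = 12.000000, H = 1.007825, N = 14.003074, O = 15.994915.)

Atom tally by fragment:
  HOCH2CH2 → C:2 H:5 O:1
  CH(CN) → C:2 H:1 N:1
  CH(OH) → C:1 H:2 O:1
  CH2 → C:1 H:2
  CH2 → C:1 H:2
  CH2 → C:1 H:2
  CH2 → C:1 H:2
  CH2 → C:1 H:2
  CH2 → C:1 H:2
  CH2NO2 → C:1 H:2 N:1 O:2
Element totals:
  C: 12
  H: 22
  N: 2
  O: 4
Molecular formula: C12H22N2O4.
  M = 12(12.0) + 22(1.007825) + 2(14.003074) + 4(15.994915)
    = 144.000000 + 22.172150 + 28.006148 + 63.979660 = 258.157958

258.1580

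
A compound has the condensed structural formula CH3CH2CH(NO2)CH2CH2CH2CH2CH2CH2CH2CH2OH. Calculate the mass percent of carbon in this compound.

Atom tally by fragment:
  CH3 → C:1 H:3
  CH2 → C:1 H:2
  CH(NO2) → C:1 H:1 N:1 O:2
  CH2 → C:1 H:2
  CH2 → C:1 H:2
  CH2 → C:1 H:2
  CH2 → C:1 H:2
  CH2 → C:1 H:2
  CH2 → C:1 H:2
  CH2CH2OH → C:2 H:5 O:1
Element totals:
  C: 11
  H: 23
  N: 1
  O: 3
Molecular formula: C11H23NO3.
Molar mass = 217.309 g/mol.
Mass from C: 11 × 12.011 = 132.121 g/mol.
%C = 132.121 / 217.309 × 100 = 60.80%.

60.80%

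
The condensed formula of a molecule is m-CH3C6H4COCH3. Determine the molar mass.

134.18 g/mol

Element totals:
  C: 9
  H: 10
  O: 1
Molecular formula: C9H10O.
  M = 9(12.011) + 10(1.008) + 15.999
    = 108.099 + 10.080 + 15.999 = 134.178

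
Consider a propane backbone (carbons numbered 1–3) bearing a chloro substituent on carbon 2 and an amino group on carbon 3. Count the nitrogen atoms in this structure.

1

Atom tally by fragment:
  CH3 → C:1 H:3
  CH(Cl) → C:1 H:1 Cl:1
  CH2NH2 → C:1 H:4 N:1
Element totals:
  C: 3
  H: 8
  Cl: 1
  N: 1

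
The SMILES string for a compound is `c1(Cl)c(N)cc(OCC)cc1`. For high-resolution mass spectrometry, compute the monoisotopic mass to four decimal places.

Atom tally by fragment:
  benzene ring core → C:6 H:6
  (− 3 ring H displaced by substituents)
  + Cl → Cl:1
  + NH2 → N:1 H:2
  + OC2H5 → C:2 H:5 O:1
Element totals:
  C: 8
  H: 10
  Cl: 1
  N: 1
  O: 1
Molecular formula: C8H10ClNO.
  M = 8(12.0) + 10(1.007825) + 34.968853 + 14.003074 + 15.994915
    = 96.000000 + 10.078250 + 34.968853 + 14.003074 + 15.994915 = 171.045092

171.0451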